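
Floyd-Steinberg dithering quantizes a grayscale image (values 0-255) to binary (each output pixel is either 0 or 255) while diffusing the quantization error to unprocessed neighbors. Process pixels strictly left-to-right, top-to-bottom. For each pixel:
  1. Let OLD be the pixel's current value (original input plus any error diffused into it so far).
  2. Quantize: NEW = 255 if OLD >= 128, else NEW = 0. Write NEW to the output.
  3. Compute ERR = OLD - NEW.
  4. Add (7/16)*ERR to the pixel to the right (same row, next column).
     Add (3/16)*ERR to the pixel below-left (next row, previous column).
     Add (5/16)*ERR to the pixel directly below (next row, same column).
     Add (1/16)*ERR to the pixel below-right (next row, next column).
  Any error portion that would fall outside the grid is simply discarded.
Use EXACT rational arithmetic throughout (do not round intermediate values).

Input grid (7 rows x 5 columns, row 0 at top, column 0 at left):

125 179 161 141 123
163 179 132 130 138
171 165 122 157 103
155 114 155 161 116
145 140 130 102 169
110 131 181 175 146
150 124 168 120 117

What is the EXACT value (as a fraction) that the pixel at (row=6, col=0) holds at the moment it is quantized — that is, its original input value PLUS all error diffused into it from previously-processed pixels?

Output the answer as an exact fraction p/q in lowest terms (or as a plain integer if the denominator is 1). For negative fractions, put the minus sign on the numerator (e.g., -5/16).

(0,0): OLD=125 → NEW=0, ERR=125
(0,1): OLD=3739/16 → NEW=255, ERR=-341/16
(0,2): OLD=38829/256 → NEW=255, ERR=-26451/256
(0,3): OLD=392379/4096 → NEW=0, ERR=392379/4096
(0,4): OLD=10807581/65536 → NEW=255, ERR=-5904099/65536
(1,0): OLD=50705/256 → NEW=255, ERR=-14575/256
(1,1): OLD=278263/2048 → NEW=255, ERR=-243977/2048
(1,2): OLD=4208835/65536 → NEW=0, ERR=4208835/65536
(1,3): OLD=43170823/262144 → NEW=255, ERR=-23675897/262144
(1,4): OLD=320112949/4194304 → NEW=0, ERR=320112949/4194304
(2,0): OLD=4288397/32768 → NEW=255, ERR=-4067443/32768
(2,1): OLD=85929823/1048576 → NEW=0, ERR=85929823/1048576
(2,2): OLD=2576008925/16777216 → NEW=255, ERR=-1702181155/16777216
(2,3): OLD=27571628615/268435456 → NEW=0, ERR=27571628615/268435456
(2,4): OLD=713575056945/4294967296 → NEW=255, ERR=-381641603535/4294967296
(3,0): OLD=2207467069/16777216 → NEW=255, ERR=-2070723011/16777216
(3,1): OLD=7895946233/134217728 → NEW=0, ERR=7895946233/134217728
(3,2): OLD=744801606275/4294967296 → NEW=255, ERR=-350415054205/4294967296
(3,3): OLD=1154497184747/8589934592 → NEW=255, ERR=-1035936136213/8589934592
(3,4): OLD=5757241729591/137438953472 → NEW=0, ERR=5757241729591/137438953472
(4,0): OLD=252244047219/2147483648 → NEW=0, ERR=252244047219/2147483648
(4,1): OLD=12834144547955/68719476736 → NEW=255, ERR=-4689322019725/68719476736
(4,2): OLD=61258310338589/1099511627776 → NEW=0, ERR=61258310338589/1099511627776
(4,3): OLD=1608679569357939/17592186044416 → NEW=0, ERR=1608679569357939/17592186044416
(4,4): OLD=60393065549580453/281474976710656 → NEW=255, ERR=-11383053511636827/281474976710656
(5,0): OLD=147237360551225/1099511627776 → NEW=255, ERR=-133138104531655/1099511627776
(5,1): OLD=655193880855403/8796093022208 → NEW=0, ERR=655193880855403/8796093022208
(5,2): OLD=68645922214715715/281474976710656 → NEW=255, ERR=-3130196846501565/281474976710656
(5,3): OLD=219111472331182317/1125899906842624 → NEW=255, ERR=-67993003913686803/1125899906842624
(5,4): OLD=2029445577194733599/18014398509481984 → NEW=0, ERR=2029445577194733599/18014398509481984
(6,0): OLD=17750680714599209/140737488355328 → NEW=0, ERR=17750680714599209/140737488355328
Target (6,0): original=150, with diffused error = 17750680714599209/140737488355328

Answer: 17750680714599209/140737488355328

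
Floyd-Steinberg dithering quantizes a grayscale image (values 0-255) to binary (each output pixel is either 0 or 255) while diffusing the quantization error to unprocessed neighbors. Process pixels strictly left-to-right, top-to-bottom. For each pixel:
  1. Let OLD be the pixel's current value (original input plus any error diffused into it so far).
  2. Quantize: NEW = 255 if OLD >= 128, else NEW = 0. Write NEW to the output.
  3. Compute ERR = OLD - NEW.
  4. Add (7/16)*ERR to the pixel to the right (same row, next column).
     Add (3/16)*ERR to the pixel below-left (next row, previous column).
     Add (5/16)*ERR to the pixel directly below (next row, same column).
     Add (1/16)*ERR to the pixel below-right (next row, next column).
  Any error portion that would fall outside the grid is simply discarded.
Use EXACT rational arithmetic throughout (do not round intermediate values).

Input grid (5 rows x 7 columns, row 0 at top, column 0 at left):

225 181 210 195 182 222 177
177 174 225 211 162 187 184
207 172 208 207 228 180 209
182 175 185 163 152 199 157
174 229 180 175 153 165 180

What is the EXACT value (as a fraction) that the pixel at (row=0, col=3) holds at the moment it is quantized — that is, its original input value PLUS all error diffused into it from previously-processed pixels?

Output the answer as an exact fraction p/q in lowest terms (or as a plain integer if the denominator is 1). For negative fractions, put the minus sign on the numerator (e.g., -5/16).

Answer: 324887/2048

Derivation:
(0,0): OLD=225 → NEW=255, ERR=-30
(0,1): OLD=1343/8 → NEW=255, ERR=-697/8
(0,2): OLD=22001/128 → NEW=255, ERR=-10639/128
(0,3): OLD=324887/2048 → NEW=255, ERR=-197353/2048
Target (0,3): original=195, with diffused error = 324887/2048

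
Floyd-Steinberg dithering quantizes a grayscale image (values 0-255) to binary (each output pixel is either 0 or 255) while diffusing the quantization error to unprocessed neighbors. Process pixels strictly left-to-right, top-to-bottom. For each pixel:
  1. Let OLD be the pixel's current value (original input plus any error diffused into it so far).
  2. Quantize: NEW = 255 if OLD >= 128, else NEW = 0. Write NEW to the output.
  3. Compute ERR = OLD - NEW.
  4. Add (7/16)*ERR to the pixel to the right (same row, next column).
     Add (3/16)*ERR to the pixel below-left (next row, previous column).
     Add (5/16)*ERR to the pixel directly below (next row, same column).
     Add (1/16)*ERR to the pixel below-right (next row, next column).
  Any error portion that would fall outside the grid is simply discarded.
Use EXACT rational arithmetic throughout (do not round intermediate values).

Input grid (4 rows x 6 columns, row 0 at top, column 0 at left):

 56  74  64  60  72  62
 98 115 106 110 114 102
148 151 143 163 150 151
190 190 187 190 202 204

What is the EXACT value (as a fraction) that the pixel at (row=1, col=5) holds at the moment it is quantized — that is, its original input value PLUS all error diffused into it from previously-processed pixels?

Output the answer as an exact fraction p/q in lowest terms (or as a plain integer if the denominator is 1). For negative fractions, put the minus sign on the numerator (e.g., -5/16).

Answer: 3114276205/33554432

Derivation:
(0,0): OLD=56 → NEW=0, ERR=56
(0,1): OLD=197/2 → NEW=0, ERR=197/2
(0,2): OLD=3427/32 → NEW=0, ERR=3427/32
(0,3): OLD=54709/512 → NEW=0, ERR=54709/512
(0,4): OLD=972787/8192 → NEW=0, ERR=972787/8192
(0,5): OLD=14935973/131072 → NEW=0, ERR=14935973/131072
(1,0): OLD=4287/32 → NEW=255, ERR=-3873/32
(1,1): OLD=29801/256 → NEW=0, ERR=29801/256
(1,2): OLD=1774285/8192 → NEW=255, ERR=-314675/8192
(1,3): OLD=5096897/32768 → NEW=255, ERR=-3258943/32768
(1,4): OLD=284461307/2097152 → NEW=255, ERR=-250312453/2097152
(1,5): OLD=3114276205/33554432 → NEW=0, ERR=3114276205/33554432
Target (1,5): original=102, with diffused error = 3114276205/33554432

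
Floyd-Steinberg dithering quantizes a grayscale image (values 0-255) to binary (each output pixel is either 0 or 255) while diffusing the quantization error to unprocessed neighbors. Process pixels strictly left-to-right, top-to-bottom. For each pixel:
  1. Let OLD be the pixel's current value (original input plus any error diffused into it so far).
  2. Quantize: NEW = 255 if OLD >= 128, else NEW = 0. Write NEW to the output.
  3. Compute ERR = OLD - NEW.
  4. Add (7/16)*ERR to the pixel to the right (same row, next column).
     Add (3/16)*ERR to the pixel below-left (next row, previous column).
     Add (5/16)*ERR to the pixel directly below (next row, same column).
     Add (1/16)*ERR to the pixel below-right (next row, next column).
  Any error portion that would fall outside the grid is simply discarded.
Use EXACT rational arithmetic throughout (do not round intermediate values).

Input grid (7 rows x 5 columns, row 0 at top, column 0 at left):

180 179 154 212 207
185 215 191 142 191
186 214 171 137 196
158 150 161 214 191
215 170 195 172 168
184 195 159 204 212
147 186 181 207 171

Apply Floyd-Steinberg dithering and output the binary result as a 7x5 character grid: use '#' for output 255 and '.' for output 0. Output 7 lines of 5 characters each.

(0,0): OLD=180 → NEW=255, ERR=-75
(0,1): OLD=2339/16 → NEW=255, ERR=-1741/16
(0,2): OLD=27237/256 → NEW=0, ERR=27237/256
(0,3): OLD=1059011/4096 → NEW=255, ERR=14531/4096
(0,4): OLD=13667669/65536 → NEW=255, ERR=-3044011/65536
(1,0): OLD=36137/256 → NEW=255, ERR=-29143/256
(1,1): OLD=299935/2048 → NEW=255, ERR=-222305/2048
(1,2): OLD=11181963/65536 → NEW=255, ERR=-5529717/65536
(1,3): OLD=27298223/262144 → NEW=0, ERR=27298223/262144
(1,4): OLD=932249389/4194304 → NEW=255, ERR=-137298131/4194304
(2,0): OLD=4262213/32768 → NEW=255, ERR=-4093627/32768
(2,1): OLD=107465927/1048576 → NEW=0, ERR=107465927/1048576
(2,2): OLD=3392546581/16777216 → NEW=255, ERR=-885643499/16777216
(2,3): OLD=36248399215/268435456 → NEW=255, ERR=-32202642065/268435456
(2,4): OLD=600413073993/4294967296 → NEW=255, ERR=-494803586487/4294967296
(3,0): OLD=2318217589/16777216 → NEW=255, ERR=-1959972491/16777216
(3,1): OLD=15194958801/134217728 → NEW=0, ERR=15194958801/134217728
(3,2): OLD=764271029067/4294967296 → NEW=255, ERR=-330945631413/4294967296
(3,3): OLD=1012750217651/8589934592 → NEW=0, ERR=1012750217651/8589934592
(3,4): OLD=27361571225759/137438953472 → NEW=255, ERR=-7685361909601/137438953472
(4,0): OLD=428894961083/2147483648 → NEW=255, ERR=-118713369157/2147483648
(4,1): OLD=10956927433147/68719476736 → NEW=255, ERR=-6566539134533/68719476736
(4,2): OLD=174049167091285/1099511627776 → NEW=255, ERR=-106326297991595/1099511627776
(4,3): OLD=2660561285522875/17592186044416 → NEW=255, ERR=-1825446155803205/17592186044416
(4,4): OLD=31665153820372381/281474976710656 → NEW=0, ERR=31665153820372381/281474976710656
(5,0): OLD=163616383042065/1099511627776 → NEW=255, ERR=-116759082040815/1099511627776
(5,1): OLD=854039717314803/8796093022208 → NEW=0, ERR=854039717314803/8796093022208
(5,2): OLD=41047601014223883/281474976710656 → NEW=255, ERR=-30728518046993397/281474976710656
(5,3): OLD=156343733591409957/1125899906842624 → NEW=255, ERR=-130760742653459163/1125899906842624
(5,4): OLD=3420201807872008967/18014398509481984 → NEW=255, ERR=-1173469812045896953/18014398509481984
(6,0): OLD=18580166658545025/140737488355328 → NEW=255, ERR=-17307892872063615/140737488355328
(6,1): OLD=609929506108961295/4503599627370496 → NEW=255, ERR=-538488398870515185/4503599627370496
(6,2): OLD=5682863708435547541/72057594037927936 → NEW=0, ERR=5682863708435547541/72057594037927936
(6,3): OLD=214643221398978151591/1152921504606846976 → NEW=255, ERR=-79351762275767827289/1152921504606846976
(6,4): OLD=2089521560342129327441/18446744073709551616 → NEW=0, ERR=2089521560342129327441/18446744073709551616
Row 0: ##.##
Row 1: ###.#
Row 2: #.###
Row 3: #.#.#
Row 4: ####.
Row 5: #.###
Row 6: ##.#.

Answer: ##.##
###.#
#.###
#.#.#
####.
#.###
##.#.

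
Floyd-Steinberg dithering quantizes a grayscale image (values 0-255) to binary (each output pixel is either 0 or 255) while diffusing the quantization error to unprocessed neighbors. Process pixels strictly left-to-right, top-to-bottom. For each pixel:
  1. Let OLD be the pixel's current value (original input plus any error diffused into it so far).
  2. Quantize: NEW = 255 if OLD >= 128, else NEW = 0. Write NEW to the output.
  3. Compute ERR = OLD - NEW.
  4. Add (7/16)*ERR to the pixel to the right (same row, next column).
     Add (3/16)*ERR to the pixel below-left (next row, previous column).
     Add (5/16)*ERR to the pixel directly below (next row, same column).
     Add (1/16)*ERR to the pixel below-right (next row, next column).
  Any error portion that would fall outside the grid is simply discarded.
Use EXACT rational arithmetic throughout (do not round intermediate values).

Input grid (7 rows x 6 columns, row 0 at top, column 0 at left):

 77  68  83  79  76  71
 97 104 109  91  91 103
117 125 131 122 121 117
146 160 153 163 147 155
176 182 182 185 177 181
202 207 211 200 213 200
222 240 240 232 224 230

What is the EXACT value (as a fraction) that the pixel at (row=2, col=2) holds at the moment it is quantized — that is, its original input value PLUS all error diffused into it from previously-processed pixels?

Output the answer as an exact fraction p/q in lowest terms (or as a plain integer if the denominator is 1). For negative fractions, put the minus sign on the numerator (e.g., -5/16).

(0,0): OLD=77 → NEW=0, ERR=77
(0,1): OLD=1627/16 → NEW=0, ERR=1627/16
(0,2): OLD=32637/256 → NEW=0, ERR=32637/256
(0,3): OLD=552043/4096 → NEW=255, ERR=-492437/4096
(0,4): OLD=1533677/65536 → NEW=0, ERR=1533677/65536
(0,5): OLD=85184635/1048576 → NEW=0, ERR=85184635/1048576
(1,0): OLD=35873/256 → NEW=255, ERR=-29407/256
(1,1): OLD=233959/2048 → NEW=0, ERR=233959/2048
(1,2): OLD=11969011/65536 → NEW=255, ERR=-4742669/65536
(1,3): OLD=8945719/262144 → NEW=0, ERR=8945719/262144
(1,4): OLD=2029390981/16777216 → NEW=0, ERR=2029390981/16777216
(1,5): OLD=49061980947/268435456 → NEW=255, ERR=-19389060333/268435456
(2,0): OLD=3359453/32768 → NEW=0, ERR=3359453/32768
(2,1): OLD=193781583/1048576 → NEW=255, ERR=-73605297/1048576
(2,2): OLD=1530300333/16777216 → NEW=0, ERR=1530300333/16777216
Target (2,2): original=131, with diffused error = 1530300333/16777216

Answer: 1530300333/16777216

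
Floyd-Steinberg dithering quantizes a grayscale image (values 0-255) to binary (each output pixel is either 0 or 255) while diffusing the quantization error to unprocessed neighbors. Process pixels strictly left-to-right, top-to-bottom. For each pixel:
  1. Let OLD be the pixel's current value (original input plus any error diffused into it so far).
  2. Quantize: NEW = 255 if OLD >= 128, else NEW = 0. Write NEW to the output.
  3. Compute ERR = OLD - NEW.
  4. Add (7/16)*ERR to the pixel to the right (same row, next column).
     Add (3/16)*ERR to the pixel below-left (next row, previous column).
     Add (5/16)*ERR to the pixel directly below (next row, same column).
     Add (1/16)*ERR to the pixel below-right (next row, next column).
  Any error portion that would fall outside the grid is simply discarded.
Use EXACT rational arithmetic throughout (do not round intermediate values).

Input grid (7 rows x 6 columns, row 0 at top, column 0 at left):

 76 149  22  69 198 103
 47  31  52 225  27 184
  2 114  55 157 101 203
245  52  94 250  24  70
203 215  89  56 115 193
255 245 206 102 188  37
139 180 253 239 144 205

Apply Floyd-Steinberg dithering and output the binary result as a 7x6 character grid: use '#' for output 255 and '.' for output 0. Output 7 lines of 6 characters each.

Answer: .#..#.
...#.#
.#.#.#
#..#..
##.#.#
###.#.
#.####

Derivation:
(0,0): OLD=76 → NEW=0, ERR=76
(0,1): OLD=729/4 → NEW=255, ERR=-291/4
(0,2): OLD=-629/64 → NEW=0, ERR=-629/64
(0,3): OLD=66253/1024 → NEW=0, ERR=66253/1024
(0,4): OLD=3707803/16384 → NEW=255, ERR=-470117/16384
(0,5): OLD=23710013/262144 → NEW=0, ERR=23710013/262144
(1,0): OLD=3655/64 → NEW=0, ERR=3655/64
(1,1): OLD=18513/512 → NEW=0, ERR=18513/512
(1,2): OLD=1185093/16384 → NEW=0, ERR=1185093/16384
(1,3): OLD=17751729/65536 → NEW=255, ERR=1040049/65536
(1,4): OLD=192849027/4194304 → NEW=0, ERR=192849027/4194304
(1,5): OLD=15474425253/67108864 → NEW=255, ERR=-1638335067/67108864
(2,0): OLD=218123/8192 → NEW=0, ERR=218123/8192
(2,1): OLD=40391177/262144 → NEW=255, ERR=-26455543/262144
(2,2): OLD=162264603/4194304 → NEW=0, ERR=162264603/4194304
(2,3): OLD=6443345219/33554432 → NEW=255, ERR=-2113034941/33554432
(2,4): OLD=90443362185/1073741824 → NEW=0, ERR=90443362185/1073741824
(2,5): OLD=4038919525199/17179869184 → NEW=255, ERR=-341947116721/17179869184
(3,0): OLD=983137531/4194304 → NEW=255, ERR=-86409989/4194304
(3,1): OLD=683410175/33554432 → NEW=0, ERR=683410175/33554432
(3,2): OLD=26007453373/268435456 → NEW=0, ERR=26007453373/268435456
(3,3): OLD=4997960224807/17179869184 → NEW=255, ERR=617093582887/17179869184
(3,4): OLD=8022239290855/137438953472 → NEW=0, ERR=8022239290855/137438953472
(3,5): OLD=207986168615465/2199023255552 → NEW=0, ERR=207986168615465/2199023255552
(4,0): OLD=107578626101/536870912 → NEW=255, ERR=-29323456459/536870912
(4,1): OLD=1841228797713/8589934592 → NEW=255, ERR=-349204523247/8589934592
(4,2): OLD=30098842230179/274877906944 → NEW=0, ERR=30098842230179/274877906944
(4,3): OLD=581115054863119/4398046511104 → NEW=255, ERR=-540386805468401/4398046511104
(4,4): OLD=6999149197601215/70368744177664 → NEW=0, ERR=6999149197601215/70368744177664
(4,5): OLD=303677899899227097/1125899906842624 → NEW=255, ERR=16573423654357977/1125899906842624
(5,0): OLD=31653443048899/137438953472 → NEW=255, ERR=-3393490086461/137438953472
(5,1): OLD=1049422727274035/4398046511104 → NEW=255, ERR=-72079133057485/4398046511104
(5,2): OLD=7299680807651521/35184372088832 → NEW=255, ERR=-1672334075000639/35184372088832
(5,3): OLD=76900920214196091/1125899906842624 → NEW=0, ERR=76900920214196091/1125899906842624
(5,4): OLD=549540818231655763/2251799813685248 → NEW=255, ERR=-24668134258082477/2251799813685248
(5,5): OLD=1550095560761908127/36028797018963968 → NEW=0, ERR=1550095560761908127/36028797018963968
(6,0): OLD=9022059627689081/70368744177664 → NEW=255, ERR=-8921970137615239/70368744177664
(6,1): OLD=122670390249494981/1125899906842624 → NEW=0, ERR=122670390249494981/1125899906842624
(6,2): OLD=1340253151306294173/4503599627370496 → NEW=255, ERR=191835246326817693/4503599627370496
(6,3): OLD=19740562536487845721/72057594037927936 → NEW=255, ERR=1365876056816222041/72057594037927936
(6,4): OLD=185857159838086321097/1152921504606846976 → NEW=255, ERR=-108137823836659657783/1152921504606846976
(6,5): OLD=3260002973235607548895/18446744073709551616 → NEW=255, ERR=-1443916765560328113185/18446744073709551616
Row 0: .#..#.
Row 1: ...#.#
Row 2: .#.#.#
Row 3: #..#..
Row 4: ##.#.#
Row 5: ###.#.
Row 6: #.####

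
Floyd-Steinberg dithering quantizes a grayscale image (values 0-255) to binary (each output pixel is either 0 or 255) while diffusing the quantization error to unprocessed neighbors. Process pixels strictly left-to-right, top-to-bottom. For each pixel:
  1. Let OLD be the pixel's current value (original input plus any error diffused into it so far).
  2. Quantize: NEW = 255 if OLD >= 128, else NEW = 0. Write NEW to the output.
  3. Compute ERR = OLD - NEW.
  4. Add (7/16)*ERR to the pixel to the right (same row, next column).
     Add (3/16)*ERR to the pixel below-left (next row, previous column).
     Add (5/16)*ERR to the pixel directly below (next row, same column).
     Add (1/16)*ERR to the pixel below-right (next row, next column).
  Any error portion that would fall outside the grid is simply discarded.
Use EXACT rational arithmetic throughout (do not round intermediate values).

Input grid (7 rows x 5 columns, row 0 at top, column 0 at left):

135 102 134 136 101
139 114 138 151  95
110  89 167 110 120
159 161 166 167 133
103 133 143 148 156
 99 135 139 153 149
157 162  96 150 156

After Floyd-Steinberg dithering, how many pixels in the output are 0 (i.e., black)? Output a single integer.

(0,0): OLD=135 → NEW=255, ERR=-120
(0,1): OLD=99/2 → NEW=0, ERR=99/2
(0,2): OLD=4981/32 → NEW=255, ERR=-3179/32
(0,3): OLD=47379/512 → NEW=0, ERR=47379/512
(0,4): OLD=1159045/8192 → NEW=255, ERR=-929915/8192
(1,0): OLD=3545/32 → NEW=0, ERR=3545/32
(1,1): OLD=38863/256 → NEW=255, ERR=-26417/256
(1,2): OLD=673819/8192 → NEW=0, ERR=673819/8192
(1,3): OLD=6173839/32768 → NEW=255, ERR=-2182001/32768
(1,4): OLD=18967309/524288 → NEW=0, ERR=18967309/524288
(2,0): OLD=513109/4096 → NEW=0, ERR=513109/4096
(2,1): OLD=17551191/131072 → NEW=255, ERR=-15872169/131072
(2,2): OLD=253315205/2097152 → NEW=0, ERR=253315205/2097152
(2,3): OLD=5166059007/33554432 → NEW=255, ERR=-3390321153/33554432
(2,4): OLD=44527431225/536870912 → NEW=0, ERR=44527431225/536870912
(3,0): OLD=367928101/2097152 → NEW=255, ERR=-166845659/2097152
(3,1): OLD=1993613921/16777216 → NEW=0, ERR=1993613921/16777216
(3,2): OLD=123062143963/536870912 → NEW=255, ERR=-13839938597/536870912
(3,3): OLD=158105600075/1073741824 → NEW=255, ERR=-115698565045/1073741824
(3,4): OLD=1811816681511/17179869184 → NEW=0, ERR=1811816681511/17179869184
(4,0): OLD=26955867371/268435456 → NEW=0, ERR=26955867371/268435456
(4,1): OLD=1754589366795/8589934592 → NEW=255, ERR=-435843954165/8589934592
(4,2): OLD=13739632346053/137438953472 → NEW=0, ERR=13739632346053/137438953472
(4,3): OLD=387526362690699/2199023255552 → NEW=255, ERR=-173224567475061/2199023255552
(4,4): OLD=5198802088487245/35184372088832 → NEW=255, ERR=-3773212794164915/35184372088832
(5,0): OLD=16611863310593/137438953472 → NEW=0, ERR=16611863310593/137438953472
(5,1): OLD=216651983736291/1099511627776 → NEW=255, ERR=-63723481346589/1099511627776
(5,2): OLD=4466419814488219/35184372088832 → NEW=0, ERR=4466419814488219/35184372088832
(5,3): OLD=23934005918742053/140737488355328 → NEW=255, ERR=-11954053611866587/140737488355328
(5,4): OLD=165289168754333639/2251799813685248 → NEW=0, ERR=165289168754333639/2251799813685248
(6,0): OLD=3235277297357265/17592186044416 → NEW=255, ERR=-1250730143968815/17592186044416
(6,1): OLD=81143809874211359/562949953421312 → NEW=255, ERR=-62408428248223201/562949953421312
(6,2): OLD=609070650084777733/9007199254740992 → NEW=0, ERR=609070650084777733/9007199254740992
(6,3): OLD=25182349103735504823/144115188075855872 → NEW=255, ERR=-11567023855607742537/144115188075855872
(6,4): OLD=319393925550917438145/2305843009213693952 → NEW=255, ERR=-268596041798574519615/2305843009213693952
Output grid:
  Row 0: #.#.#  (2 black, running=2)
  Row 1: .#.#.  (3 black, running=5)
  Row 2: .#.#.  (3 black, running=8)
  Row 3: #.##.  (2 black, running=10)
  Row 4: .#.##  (2 black, running=12)
  Row 5: .#.#.  (3 black, running=15)
  Row 6: ##.##  (1 black, running=16)

Answer: 16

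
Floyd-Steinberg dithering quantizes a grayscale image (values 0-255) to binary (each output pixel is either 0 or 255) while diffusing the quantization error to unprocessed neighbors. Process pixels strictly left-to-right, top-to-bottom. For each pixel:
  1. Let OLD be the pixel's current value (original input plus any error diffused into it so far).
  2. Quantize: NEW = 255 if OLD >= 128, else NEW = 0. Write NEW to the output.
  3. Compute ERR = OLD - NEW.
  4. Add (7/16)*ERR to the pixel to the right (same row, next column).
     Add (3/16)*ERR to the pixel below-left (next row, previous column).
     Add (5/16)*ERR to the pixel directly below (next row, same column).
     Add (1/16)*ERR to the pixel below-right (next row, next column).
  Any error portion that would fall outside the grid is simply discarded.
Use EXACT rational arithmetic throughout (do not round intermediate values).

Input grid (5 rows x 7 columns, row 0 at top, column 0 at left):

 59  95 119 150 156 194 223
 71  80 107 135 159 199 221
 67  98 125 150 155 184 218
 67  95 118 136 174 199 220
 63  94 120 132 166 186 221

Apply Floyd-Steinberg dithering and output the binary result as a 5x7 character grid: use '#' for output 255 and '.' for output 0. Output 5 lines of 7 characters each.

(0,0): OLD=59 → NEW=0, ERR=59
(0,1): OLD=1933/16 → NEW=0, ERR=1933/16
(0,2): OLD=43995/256 → NEW=255, ERR=-21285/256
(0,3): OLD=465405/4096 → NEW=0, ERR=465405/4096
(0,4): OLD=13481451/65536 → NEW=255, ERR=-3230229/65536
(0,5): OLD=180812141/1048576 → NEW=255, ERR=-86574739/1048576
(0,6): OLD=3135295995/16777216 → NEW=255, ERR=-1142894085/16777216
(1,0): OLD=28695/256 → NEW=0, ERR=28695/256
(1,1): OLD=317217/2048 → NEW=255, ERR=-205023/2048
(1,2): OLD=4330293/65536 → NEW=0, ERR=4330293/65536
(1,3): OLD=48490641/262144 → NEW=255, ERR=-18356079/262144
(1,4): OLD=1754608275/16777216 → NEW=0, ERR=1754608275/16777216
(1,5): OLD=27259656835/134217728 → NEW=255, ERR=-6965863805/134217728
(1,6): OLD=369035509581/2147483648 → NEW=255, ERR=-178572820659/2147483648
(2,0): OLD=2728187/32768 → NEW=0, ERR=2728187/32768
(2,1): OLD=128488185/1048576 → NEW=0, ERR=128488185/1048576
(2,2): OLD=3017748011/16777216 → NEW=255, ERR=-1260442069/16777216
(2,3): OLD=15970329235/134217728 → NEW=0, ERR=15970329235/134217728
(2,4): OLD=242270348611/1073741824 → NEW=255, ERR=-31533816509/1073741824
(2,5): OLD=5012320721409/34359738368 → NEW=255, ERR=-3749412562431/34359738368
(2,6): OLD=77531792703767/549755813888 → NEW=255, ERR=-62655939837673/549755813888
(3,0): OLD=1946047947/16777216 → NEW=0, ERR=1946047947/16777216
(3,1): OLD=23509132143/134217728 → NEW=255, ERR=-10716388497/134217728
(3,2): OLD=96164071805/1073741824 → NEW=0, ERR=96164071805/1073741824
(3,3): OLD=868288534779/4294967296 → NEW=255, ERR=-226928125701/4294967296
(3,4): OLD=70744292532683/549755813888 → NEW=255, ERR=-69443440008757/549755813888
(3,5): OLD=380126146398993/4398046511104 → NEW=0, ERR=380126146398993/4398046511104
(3,6): OLD=15155844342380943/70368744177664 → NEW=255, ERR=-2788185422923377/70368744177664
(4,0): OLD=180984222213/2147483648 → NEW=0, ERR=180984222213/2147483648
(4,1): OLD=4465472450369/34359738368 → NEW=255, ERR=-4296260833471/34359738368
(4,2): OLD=43093452849007/549755813888 → NEW=0, ERR=43093452849007/549755813888
(4,3): OLD=579205066581877/4398046511104 → NEW=255, ERR=-542296793749643/4398046511104
(4,4): OLD=3007700207686799/35184372088832 → NEW=0, ERR=3007700207686799/35184372088832
(4,5): OLD=264681960702371663/1125899906842624 → NEW=255, ERR=-22422515542497457/1125899906842624
(4,6): OLD=3698481921442308313/18014398509481984 → NEW=255, ERR=-895189698475597607/18014398509481984
Row 0: ..#.###
Row 1: .#.#.##
Row 2: ..#.###
Row 3: .#.##.#
Row 4: .#.#.##

Answer: ..#.###
.#.#.##
..#.###
.#.##.#
.#.#.##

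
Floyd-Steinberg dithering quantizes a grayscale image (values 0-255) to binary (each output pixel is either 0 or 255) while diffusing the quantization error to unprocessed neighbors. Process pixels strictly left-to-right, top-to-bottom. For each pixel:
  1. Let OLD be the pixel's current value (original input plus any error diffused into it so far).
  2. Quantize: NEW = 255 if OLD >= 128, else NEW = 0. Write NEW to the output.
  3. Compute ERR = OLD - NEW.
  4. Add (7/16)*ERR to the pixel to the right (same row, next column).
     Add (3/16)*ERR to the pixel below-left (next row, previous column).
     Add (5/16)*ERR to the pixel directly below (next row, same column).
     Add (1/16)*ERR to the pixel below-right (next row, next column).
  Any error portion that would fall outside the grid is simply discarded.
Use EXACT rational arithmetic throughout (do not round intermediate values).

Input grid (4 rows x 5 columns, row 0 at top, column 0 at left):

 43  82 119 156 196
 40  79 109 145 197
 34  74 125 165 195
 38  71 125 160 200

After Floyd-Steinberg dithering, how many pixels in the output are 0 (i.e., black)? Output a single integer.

(0,0): OLD=43 → NEW=0, ERR=43
(0,1): OLD=1613/16 → NEW=0, ERR=1613/16
(0,2): OLD=41755/256 → NEW=255, ERR=-23525/256
(0,3): OLD=474301/4096 → NEW=0, ERR=474301/4096
(0,4): OLD=16165163/65536 → NEW=255, ERR=-546517/65536
(1,0): OLD=18519/256 → NEW=0, ERR=18519/256
(1,1): OLD=261345/2048 → NEW=0, ERR=261345/2048
(1,2): OLD=10756085/65536 → NEW=255, ERR=-5955595/65536
(1,3): OLD=35159121/262144 → NEW=255, ERR=-31687599/262144
(1,4): OLD=623889619/4194304 → NEW=255, ERR=-445657901/4194304
(2,0): OLD=2638907/32768 → NEW=0, ERR=2638907/32768
(2,1): OLD=143228601/1048576 → NEW=255, ERR=-124158279/1048576
(2,2): OLD=505153899/16777216 → NEW=0, ERR=505153899/16777216
(2,3): OLD=30815368721/268435456 → NEW=0, ERR=30815368721/268435456
(2,4): OLD=878167574071/4294967296 → NEW=255, ERR=-217049086409/4294967296
(3,0): OLD=687284491/16777216 → NEW=0, ERR=687284491/16777216
(3,1): OLD=8401914287/134217728 → NEW=0, ERR=8401914287/134217728
(3,2): OLD=755571610677/4294967296 → NEW=255, ERR=-339645049803/4294967296
(3,3): OLD=1320125320717/8589934592 → NEW=255, ERR=-870308000243/8589934592
(3,4): OLD=20211235627681/137438953472 → NEW=255, ERR=-14835697507679/137438953472
Output grid:
  Row 0: ..#.#  (3 black, running=3)
  Row 1: ..###  (2 black, running=5)
  Row 2: .#..#  (3 black, running=8)
  Row 3: ..###  (2 black, running=10)

Answer: 10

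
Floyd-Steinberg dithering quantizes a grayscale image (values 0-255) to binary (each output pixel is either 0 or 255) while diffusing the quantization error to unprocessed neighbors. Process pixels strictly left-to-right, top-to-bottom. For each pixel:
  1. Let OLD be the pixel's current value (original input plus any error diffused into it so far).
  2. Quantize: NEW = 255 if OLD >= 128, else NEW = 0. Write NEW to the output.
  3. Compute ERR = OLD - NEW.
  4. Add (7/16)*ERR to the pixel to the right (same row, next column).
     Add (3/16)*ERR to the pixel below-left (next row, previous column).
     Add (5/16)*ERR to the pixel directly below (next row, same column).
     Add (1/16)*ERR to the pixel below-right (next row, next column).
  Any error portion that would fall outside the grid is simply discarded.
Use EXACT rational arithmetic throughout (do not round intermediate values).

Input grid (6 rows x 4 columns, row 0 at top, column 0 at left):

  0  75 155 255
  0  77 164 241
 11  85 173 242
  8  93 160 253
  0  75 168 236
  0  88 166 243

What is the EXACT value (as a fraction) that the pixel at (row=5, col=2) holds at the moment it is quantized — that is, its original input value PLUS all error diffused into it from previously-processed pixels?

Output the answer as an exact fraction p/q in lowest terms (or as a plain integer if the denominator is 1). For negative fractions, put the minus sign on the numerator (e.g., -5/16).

(0,0): OLD=0 → NEW=0, ERR=0
(0,1): OLD=75 → NEW=0, ERR=75
(0,2): OLD=3005/16 → NEW=255, ERR=-1075/16
(0,3): OLD=57755/256 → NEW=255, ERR=-7525/256
(1,0): OLD=225/16 → NEW=0, ERR=225/16
(1,1): OLD=12031/128 → NEW=0, ERR=12031/128
(1,2): OLD=750803/4096 → NEW=255, ERR=-293677/4096
(1,3): OLD=12861237/65536 → NEW=255, ERR=-3850443/65536
(2,0): OLD=67621/2048 → NEW=0, ERR=67621/2048
(2,1): OLD=7618783/65536 → NEW=0, ERR=7618783/65536
(2,2): OLD=25731189/131072 → NEW=255, ERR=-7692171/131072
(2,3): OLD=405763493/2097152 → NEW=255, ERR=-129010267/2097152
(3,0): OLD=42064317/1048576 → NEW=0, ERR=42064317/1048576
(3,1): OLD=2314243795/16777216 → NEW=255, ERR=-1963946285/16777216
(3,2): OLD=23133221565/268435456 → NEW=0, ERR=23133221565/268435456
(3,3): OLD=1150239139755/4294967296 → NEW=255, ERR=55022479275/4294967296
(4,0): OLD=-2526693495/268435456 → NEW=0, ERR=-2526693495/268435456
(4,1): OLD=113744059891/2147483648 → NEW=0, ERR=113744059891/2147483648
(4,2): OLD=14650243844187/68719476736 → NEW=255, ERR=-2873222723493/68719476736
(4,3): OLD=249696088153325/1099511627776 → NEW=255, ERR=-30679376929555/1099511627776
(5,0): OLD=240164439873/34359738368 → NEW=0, ERR=240164439873/34359738368
(5,1): OLD=109051873279871/1099511627776 → NEW=0, ERR=109051873279871/1099511627776
(5,2): OLD=213750437895515/1099511627776 → NEW=255, ERR=-66625027187365/1099511627776
Target (5,2): original=166, with diffused error = 213750437895515/1099511627776

Answer: 213750437895515/1099511627776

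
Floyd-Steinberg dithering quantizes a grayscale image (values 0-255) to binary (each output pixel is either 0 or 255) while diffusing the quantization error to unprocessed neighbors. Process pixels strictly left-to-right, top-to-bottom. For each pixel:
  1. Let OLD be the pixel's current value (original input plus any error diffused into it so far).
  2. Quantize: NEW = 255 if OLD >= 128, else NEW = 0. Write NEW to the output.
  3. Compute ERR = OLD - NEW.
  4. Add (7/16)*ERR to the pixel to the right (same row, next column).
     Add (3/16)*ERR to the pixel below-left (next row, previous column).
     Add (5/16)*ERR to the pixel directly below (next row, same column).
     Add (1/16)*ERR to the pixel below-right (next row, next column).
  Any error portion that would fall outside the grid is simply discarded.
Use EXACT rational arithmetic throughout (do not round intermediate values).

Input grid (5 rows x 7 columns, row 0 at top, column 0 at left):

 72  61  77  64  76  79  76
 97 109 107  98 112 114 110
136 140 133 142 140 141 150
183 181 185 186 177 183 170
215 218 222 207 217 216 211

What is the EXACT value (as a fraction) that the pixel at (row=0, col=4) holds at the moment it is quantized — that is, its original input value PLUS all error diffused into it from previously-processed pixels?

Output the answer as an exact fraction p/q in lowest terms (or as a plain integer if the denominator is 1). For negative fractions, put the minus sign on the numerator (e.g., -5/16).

Answer: 1036159/8192

Derivation:
(0,0): OLD=72 → NEW=0, ERR=72
(0,1): OLD=185/2 → NEW=0, ERR=185/2
(0,2): OLD=3759/32 → NEW=0, ERR=3759/32
(0,3): OLD=59081/512 → NEW=0, ERR=59081/512
(0,4): OLD=1036159/8192 → NEW=0, ERR=1036159/8192
Target (0,4): original=76, with diffused error = 1036159/8192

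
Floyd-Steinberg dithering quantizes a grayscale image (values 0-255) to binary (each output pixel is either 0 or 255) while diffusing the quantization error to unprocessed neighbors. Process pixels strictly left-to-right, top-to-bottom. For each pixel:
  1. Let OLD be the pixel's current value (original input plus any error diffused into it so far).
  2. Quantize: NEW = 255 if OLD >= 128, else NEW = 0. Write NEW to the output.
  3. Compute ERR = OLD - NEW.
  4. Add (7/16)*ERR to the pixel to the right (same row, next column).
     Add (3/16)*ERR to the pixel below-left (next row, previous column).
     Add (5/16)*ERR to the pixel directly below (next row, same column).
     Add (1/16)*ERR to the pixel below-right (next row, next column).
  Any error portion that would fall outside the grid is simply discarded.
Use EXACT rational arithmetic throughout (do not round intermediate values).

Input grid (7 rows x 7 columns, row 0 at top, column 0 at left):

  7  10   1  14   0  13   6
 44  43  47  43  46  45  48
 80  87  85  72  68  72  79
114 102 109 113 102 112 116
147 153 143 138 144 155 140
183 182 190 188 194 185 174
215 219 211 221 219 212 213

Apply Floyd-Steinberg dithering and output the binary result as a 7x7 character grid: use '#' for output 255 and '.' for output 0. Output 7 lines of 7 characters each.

(0,0): OLD=7 → NEW=0, ERR=7
(0,1): OLD=209/16 → NEW=0, ERR=209/16
(0,2): OLD=1719/256 → NEW=0, ERR=1719/256
(0,3): OLD=69377/4096 → NEW=0, ERR=69377/4096
(0,4): OLD=485639/65536 → NEW=0, ERR=485639/65536
(0,5): OLD=17030961/1048576 → NEW=0, ERR=17030961/1048576
(0,6): OLD=219880023/16777216 → NEW=0, ERR=219880023/16777216
(1,0): OLD=12451/256 → NEW=0, ERR=12451/256
(1,1): OLD=143477/2048 → NEW=0, ERR=143477/2048
(1,2): OLD=5488025/65536 → NEW=0, ERR=5488025/65536
(1,3): OLD=22738021/262144 → NEW=0, ERR=22738021/262144
(1,4): OLD=1516121039/16777216 → NEW=0, ERR=1516121039/16777216
(1,5): OLD=12419441663/134217728 → NEW=0, ERR=12419441663/134217728
(1,6): OLD=200990470673/2147483648 → NEW=0, ERR=200990470673/2147483648
(2,0): OLD=3549911/32768 → NEW=0, ERR=3549911/32768
(2,1): OLD=183532717/1048576 → NEW=255, ERR=-83854163/1048576
(2,2): OLD=1624442695/16777216 → NEW=0, ERR=1624442695/16777216
(2,3): OLD=21963957967/134217728 → NEW=255, ERR=-12261562673/134217728
(2,4): OLD=84871491327/1073741824 → NEW=0, ERR=84871491327/1073741824
(2,5): OLD=5452692279125/34359738368 → NEW=255, ERR=-3309041004715/34359738368
(2,6): OLD=39526036983715/549755813888 → NEW=0, ERR=39526036983715/549755813888
(3,0): OLD=2229025895/16777216 → NEW=255, ERR=-2049164185/16777216
(3,1): OLD=6509408347/134217728 → NEW=0, ERR=6509408347/134217728
(3,2): OLD=148550631489/1073741824 → NEW=255, ERR=-125253533631/1073741824
(3,3): OLD=233166695479/4294967296 → NEW=0, ERR=233166695479/4294967296
(3,4): OLD=69645783517287/549755813888 → NEW=0, ERR=69645783517287/549755813888
(3,5): OLD=684995968620837/4398046511104 → NEW=255, ERR=-436505891710683/4398046511104
(3,6): OLD=6264717313379323/70368744177664 → NEW=0, ERR=6264717313379323/70368744177664
(4,0): OLD=253241753897/2147483648 → NEW=0, ERR=253241753897/2147483648
(4,1): OLD=6536670697877/34359738368 → NEW=255, ERR=-2225062585963/34359738368
(4,2): OLD=50261487131611/549755813888 → NEW=0, ERR=50261487131611/549755813888
(4,3): OLD=929862736712665/4398046511104 → NEW=255, ERR=-191639123618855/4398046511104
(4,4): OLD=5253350828990779/35184372088832 → NEW=255, ERR=-3718664053661381/35184372088832
(4,5): OLD=115241529702843451/1125899906842624 → NEW=0, ERR=115241529702843451/1125899906842624
(4,6): OLD=3718138376039792909/18014398509481984 → NEW=255, ERR=-875533243878113011/18014398509481984
(5,0): OLD=114189466495375/549755813888 → NEW=255, ERR=-25998266046065/549755813888
(5,1): OLD=728255205617413/4398046511104 → NEW=255, ERR=-393246654714107/4398046511104
(5,2): OLD=5884034457081011/35184372088832 → NEW=255, ERR=-3087980425571149/35184372088832
(5,3): OLD=34306953167446687/281474976710656 → NEW=0, ERR=34306953167446687/281474976710656
(5,4): OLD=4157066724404294645/18014398509481984 → NEW=255, ERR=-436604895513611275/18014398509481984
(5,5): OLD=27477575984294951845/144115188075855872 → NEW=255, ERR=-9271796975048295515/144115188075855872
(5,6): OLD=316043690824684120331/2305843009213693952 → NEW=255, ERR=-271946276524807837429/2305843009213693952
(6,0): OLD=12909609392212839/70368744177664 → NEW=255, ERR=-5034420373091481/70368744177664
(6,1): OLD=158015744002442515/1125899906842624 → NEW=255, ERR=-129088732242426605/1125899906842624
(6,2): OLD=2714352386114877401/18014398509481984 → NEW=255, ERR=-1879319233803028519/18014398509481984
(6,3): OLD=29315521421028386759/144115188075855872 → NEW=255, ERR=-7433851538314860601/144115188075855872
(6,4): OLD=53153528940704789685/288230376151711744 → NEW=255, ERR=-20345216977981705035/288230376151711744
(6,5): OLD=5068619322281845006537/36893488147419103232 → NEW=255, ERR=-4339220155310026317623/36893488147419103232
(6,6): OLD=71229184371637128945135/590295810358705651712 → NEW=0, ERR=71229184371637128945135/590295810358705651712
Row 0: .......
Row 1: .......
Row 2: .#.#.#.
Row 3: #.#..#.
Row 4: .#.##.#
Row 5: ###.###
Row 6: ######.

Answer: .......
.......
.#.#.#.
#.#..#.
.#.##.#
###.###
######.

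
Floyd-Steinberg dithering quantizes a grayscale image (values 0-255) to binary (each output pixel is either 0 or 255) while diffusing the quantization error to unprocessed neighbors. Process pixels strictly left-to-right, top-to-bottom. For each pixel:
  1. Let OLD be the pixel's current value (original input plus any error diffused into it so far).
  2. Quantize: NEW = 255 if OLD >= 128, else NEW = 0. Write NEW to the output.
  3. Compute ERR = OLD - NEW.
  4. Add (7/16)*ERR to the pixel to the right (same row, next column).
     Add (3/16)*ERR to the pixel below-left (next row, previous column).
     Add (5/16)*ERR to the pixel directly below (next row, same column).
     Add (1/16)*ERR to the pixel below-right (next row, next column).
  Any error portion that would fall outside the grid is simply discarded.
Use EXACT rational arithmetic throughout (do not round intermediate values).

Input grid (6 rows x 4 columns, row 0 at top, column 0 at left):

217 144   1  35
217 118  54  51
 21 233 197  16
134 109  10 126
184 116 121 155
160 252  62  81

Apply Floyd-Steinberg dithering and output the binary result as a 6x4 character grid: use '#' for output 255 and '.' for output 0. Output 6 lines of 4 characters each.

(0,0): OLD=217 → NEW=255, ERR=-38
(0,1): OLD=1019/8 → NEW=0, ERR=1019/8
(0,2): OLD=7261/128 → NEW=0, ERR=7261/128
(0,3): OLD=122507/2048 → NEW=0, ERR=122507/2048
(1,0): OLD=29313/128 → NEW=255, ERR=-3327/128
(1,1): OLD=158407/1024 → NEW=255, ERR=-102713/1024
(1,2): OLD=1540755/32768 → NEW=0, ERR=1540755/32768
(1,3): OLD=49183349/524288 → NEW=0, ERR=49183349/524288
(2,0): OLD=-97155/16384 → NEW=0, ERR=-97155/16384
(2,1): OLD=108135407/524288 → NEW=255, ERR=-25558033/524288
(2,2): OLD=211483867/1048576 → NEW=255, ERR=-55903013/1048576
(2,3): OLD=418252015/16777216 → NEW=0, ERR=418252015/16777216
(3,0): OLD=1031854573/8388608 → NEW=0, ERR=1031854573/8388608
(3,1): OLD=18416656051/134217728 → NEW=255, ERR=-15808864589/134217728
(3,2): OLD=-121469952051/2147483648 → NEW=0, ERR=-121469952051/2147483648
(3,3): OLD=3632229288987/34359738368 → NEW=0, ERR=3632229288987/34359738368
(4,0): OLD=430258763305/2147483648 → NEW=255, ERR=-117349566935/2147483648
(4,1): OLD=899659214779/17179869184 → NEW=0, ERR=899659214779/17179869184
(4,2): OLD=76247704855451/549755813888 → NEW=255, ERR=-63940027685989/549755813888
(4,3): OLD=1175296260034221/8796093022208 → NEW=255, ERR=-1067707460628819/8796093022208
(5,0): OLD=41985460077977/274877906944 → NEW=255, ERR=-28108406192743/274877906944
(5,1): OLD=1745181657069327/8796093022208 → NEW=255, ERR=-497822063593713/8796093022208
(5,2): OLD=-81772788935137/4398046511104 → NEW=0, ERR=-81772788935137/4398046511104
(5,3): OLD=3893339765569731/140737488355328 → NEW=0, ERR=3893339765569731/140737488355328
Row 0: #...
Row 1: ##..
Row 2: .##.
Row 3: .#..
Row 4: #.##
Row 5: ##..

Answer: #...
##..
.##.
.#..
#.##
##..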